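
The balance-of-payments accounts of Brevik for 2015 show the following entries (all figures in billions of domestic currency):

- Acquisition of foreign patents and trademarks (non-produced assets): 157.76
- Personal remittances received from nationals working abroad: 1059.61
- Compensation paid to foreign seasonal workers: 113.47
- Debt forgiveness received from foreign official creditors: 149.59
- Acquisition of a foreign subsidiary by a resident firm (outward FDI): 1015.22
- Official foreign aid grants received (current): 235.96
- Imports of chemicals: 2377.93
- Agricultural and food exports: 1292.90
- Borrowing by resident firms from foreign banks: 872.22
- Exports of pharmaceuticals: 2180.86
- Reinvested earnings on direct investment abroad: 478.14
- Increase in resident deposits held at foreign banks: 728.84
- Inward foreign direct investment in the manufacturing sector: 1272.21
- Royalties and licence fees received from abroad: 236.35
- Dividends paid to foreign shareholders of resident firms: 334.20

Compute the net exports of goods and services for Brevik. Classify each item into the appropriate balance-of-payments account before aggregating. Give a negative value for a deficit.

Goods: 1292.90 - 2377.93 + 2180.86 = 1095.83
Services: 236.35
Trade balance = 1095.83 + 236.35 = 1332.18
(Excluded from the trade balance — capital account: acquisition of foreign patents and trademarks (non-produced assets) 157.76, debt forgiveness received from foreign official creditors 149.59; secondary income: personal remittances received from nationals working abroad 1059.61, official foreign aid grants received (current) 235.96; primary income: compensation paid to foreign seasonal workers 113.47, reinvested earnings on direct investment abroad 478.14, dividends paid to foreign shareholders of resident firms 334.20; financial account: acquisition of a foreign subsidiary by a resident firm (outward FDI) 1015.22, borrowing by resident firms from foreign banks 872.22, increase in resident deposits held at foreign banks 728.84, inward foreign direct investment in the manufacturing sector 1272.21.)

1332.18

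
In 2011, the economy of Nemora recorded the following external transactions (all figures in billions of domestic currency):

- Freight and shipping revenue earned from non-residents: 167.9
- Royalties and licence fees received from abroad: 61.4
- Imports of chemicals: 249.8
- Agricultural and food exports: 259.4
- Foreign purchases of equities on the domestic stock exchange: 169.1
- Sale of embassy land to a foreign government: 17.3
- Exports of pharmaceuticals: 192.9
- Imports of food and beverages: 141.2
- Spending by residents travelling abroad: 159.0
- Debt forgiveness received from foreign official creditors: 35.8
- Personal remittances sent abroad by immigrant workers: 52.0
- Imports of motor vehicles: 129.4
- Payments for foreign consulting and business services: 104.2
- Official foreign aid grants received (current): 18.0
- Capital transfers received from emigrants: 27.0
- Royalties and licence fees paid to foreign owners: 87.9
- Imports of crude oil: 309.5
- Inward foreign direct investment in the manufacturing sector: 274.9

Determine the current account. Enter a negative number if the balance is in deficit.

Goods: -141.2 + 192.9 - 129.4 - 309.5 + 259.4 - 249.8 = -377.6
Services: -159.0 + 167.9 + 61.4 - 104.2 - 87.9 = -121.8
Secondary income: -52.0 + 18.0 = -34.0
Current account = (-377.6) + (-121.8) + (-34.0) = -533.4
(Excluded from the current account — financial account: foreign purchases of equities on the domestic stock exchange 169.1, inward foreign direct investment in the manufacturing sector 274.9; capital account: sale of embassy land to a foreign government 17.3, debt forgiveness received from foreign official creditors 35.8, capital transfers received from emigrants 27.0.)

-533.4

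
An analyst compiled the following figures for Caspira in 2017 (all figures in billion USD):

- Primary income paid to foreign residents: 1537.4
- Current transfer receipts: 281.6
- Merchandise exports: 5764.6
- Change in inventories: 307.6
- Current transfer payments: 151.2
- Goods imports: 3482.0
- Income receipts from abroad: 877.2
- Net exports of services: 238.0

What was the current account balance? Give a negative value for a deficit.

Goods balance = 5764.6 - 3482.0 = 2282.6
Services balance = 238.0
Trade balance (goods + services) = 2282.6 + 238.0 = 2520.6
Net primary income = 877.2 - 1537.4 = -660.2
Net secondary income = 281.6 - 151.2 = 130.4
Current account = 2520.6 + (-660.2) + 130.4 = 1990.8

1990.8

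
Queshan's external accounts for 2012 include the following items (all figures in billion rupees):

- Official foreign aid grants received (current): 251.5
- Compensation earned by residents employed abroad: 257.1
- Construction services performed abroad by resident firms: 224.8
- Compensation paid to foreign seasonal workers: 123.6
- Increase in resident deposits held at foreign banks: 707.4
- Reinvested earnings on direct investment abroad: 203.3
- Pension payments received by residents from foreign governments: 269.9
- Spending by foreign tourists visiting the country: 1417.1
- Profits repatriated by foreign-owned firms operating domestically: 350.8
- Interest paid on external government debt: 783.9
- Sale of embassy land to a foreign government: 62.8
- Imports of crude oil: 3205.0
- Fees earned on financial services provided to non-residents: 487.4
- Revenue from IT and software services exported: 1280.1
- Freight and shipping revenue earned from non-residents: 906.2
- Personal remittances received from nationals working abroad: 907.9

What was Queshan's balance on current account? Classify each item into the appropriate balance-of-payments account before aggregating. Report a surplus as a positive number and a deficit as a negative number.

1742.0

Goods: -3205.0
Services: 1280.1 + 487.4 + 1417.1 + 224.8 + 906.2 = 4315.6
Primary income: 203.3 - 783.9 - 123.6 + 257.1 - 350.8 = -797.9
Secondary income: 251.5 + 907.9 + 269.9 = 1429.3
Current account = (-3205.0) + 4315.6 + (-797.9) + 1429.3 = 1742.0
(Excluded from the current account — financial account: increase in resident deposits held at foreign banks 707.4; capital account: sale of embassy land to a foreign government 62.8.)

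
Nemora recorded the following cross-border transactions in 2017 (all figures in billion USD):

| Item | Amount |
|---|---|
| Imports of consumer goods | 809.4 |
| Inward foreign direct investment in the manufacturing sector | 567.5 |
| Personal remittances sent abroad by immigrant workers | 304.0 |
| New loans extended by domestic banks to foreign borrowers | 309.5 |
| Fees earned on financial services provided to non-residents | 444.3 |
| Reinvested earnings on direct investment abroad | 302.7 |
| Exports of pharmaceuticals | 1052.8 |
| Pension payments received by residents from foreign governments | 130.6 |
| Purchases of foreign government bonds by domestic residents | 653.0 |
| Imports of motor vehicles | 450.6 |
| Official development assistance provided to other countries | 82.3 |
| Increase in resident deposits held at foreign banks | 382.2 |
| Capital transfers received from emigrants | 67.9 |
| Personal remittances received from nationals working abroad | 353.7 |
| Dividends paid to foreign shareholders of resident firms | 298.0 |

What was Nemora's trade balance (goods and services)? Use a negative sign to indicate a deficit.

Goods: -809.4 + 1052.8 - 450.6 = -207.2
Services: 444.3
Trade balance = -207.2 + 444.3 = 237.1
(Excluded from the trade balance — financial account: inward foreign direct investment in the manufacturing sector 567.5, new loans extended by domestic banks to foreign borrowers 309.5, purchases of foreign government bonds by domestic residents 653.0, increase in resident deposits held at foreign banks 382.2; secondary income: personal remittances sent abroad by immigrant workers 304.0, pension payments received by residents from foreign governments 130.6, official development assistance provided to other countries 82.3, personal remittances received from nationals working abroad 353.7; primary income: reinvested earnings on direct investment abroad 302.7, dividends paid to foreign shareholders of resident firms 298.0; capital account: capital transfers received from emigrants 67.9.)

237.1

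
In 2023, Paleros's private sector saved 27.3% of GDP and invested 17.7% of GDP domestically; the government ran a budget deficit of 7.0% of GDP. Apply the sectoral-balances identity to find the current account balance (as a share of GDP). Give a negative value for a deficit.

By the sectoral-balances identity, CA = (S_private - I) + (T - G).
Private balance = 27.3 - 17.7 = 9.6
Government balance (T - G) = -7.0
CA = 9.6 + (-7.0) = 2.6

2.6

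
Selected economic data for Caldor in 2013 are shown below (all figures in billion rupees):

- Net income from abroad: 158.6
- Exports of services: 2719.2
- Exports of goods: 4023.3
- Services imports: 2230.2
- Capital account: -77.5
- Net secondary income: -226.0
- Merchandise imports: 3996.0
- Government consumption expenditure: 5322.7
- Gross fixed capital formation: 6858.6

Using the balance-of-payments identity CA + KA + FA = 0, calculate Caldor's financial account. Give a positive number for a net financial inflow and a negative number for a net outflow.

Goods balance = 4023.3 - 3996.0 = 27.3
Services balance = 2719.2 - 2230.2 = 489.0
Trade balance (goods + services) = 27.3 + 489.0 = 516.3
Net primary income = 158.6
Net secondary income = -226.0
Current account = 516.3 + 158.6 + (-226.0) = 448.9
Financial account = -(448.9 + (-77.5)) = -371.4

-371.4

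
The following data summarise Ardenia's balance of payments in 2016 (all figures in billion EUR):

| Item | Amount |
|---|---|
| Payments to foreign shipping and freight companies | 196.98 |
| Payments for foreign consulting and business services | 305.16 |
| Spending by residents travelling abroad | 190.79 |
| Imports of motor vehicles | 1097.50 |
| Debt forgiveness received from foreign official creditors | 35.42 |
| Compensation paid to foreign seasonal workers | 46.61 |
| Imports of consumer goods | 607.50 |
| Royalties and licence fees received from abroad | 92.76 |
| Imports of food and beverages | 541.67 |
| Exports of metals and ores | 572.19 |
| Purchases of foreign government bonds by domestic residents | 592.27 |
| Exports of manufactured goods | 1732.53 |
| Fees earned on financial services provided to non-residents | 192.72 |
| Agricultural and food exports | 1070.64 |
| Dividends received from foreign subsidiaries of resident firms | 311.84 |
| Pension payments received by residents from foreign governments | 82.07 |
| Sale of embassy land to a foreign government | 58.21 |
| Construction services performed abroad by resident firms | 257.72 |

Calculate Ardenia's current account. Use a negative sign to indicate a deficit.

1326.26

Goods: -1097.50 - 607.50 + 1070.64 + 572.19 + 1732.53 - 541.67 = 1128.69
Services: 92.76 - 305.16 + 192.72 - 190.79 - 196.98 + 257.72 = -149.73
Primary income: 311.84 - 46.61 = 265.23
Secondary income: 82.07
Current account = 1128.69 + (-149.73) + 265.23 + 82.07 = 1326.26
(Excluded from the current account — capital account: debt forgiveness received from foreign official creditors 35.42, sale of embassy land to a foreign government 58.21; financial account: purchases of foreign government bonds by domestic residents 592.27.)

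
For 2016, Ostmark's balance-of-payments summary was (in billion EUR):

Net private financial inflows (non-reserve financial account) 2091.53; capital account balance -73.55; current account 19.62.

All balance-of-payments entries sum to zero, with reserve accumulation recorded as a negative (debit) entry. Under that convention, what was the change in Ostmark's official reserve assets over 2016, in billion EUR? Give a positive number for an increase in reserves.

Official reserve transactions balance = -(19.62 + (-73.55) + 2091.53) = -2037.60
An accumulation of reserves is recorded as a debit (negative entry), so the change in the stock of reserves is the negative of that balance.
Change in official reserves = -(-2037.60) = 2037.60

2037.60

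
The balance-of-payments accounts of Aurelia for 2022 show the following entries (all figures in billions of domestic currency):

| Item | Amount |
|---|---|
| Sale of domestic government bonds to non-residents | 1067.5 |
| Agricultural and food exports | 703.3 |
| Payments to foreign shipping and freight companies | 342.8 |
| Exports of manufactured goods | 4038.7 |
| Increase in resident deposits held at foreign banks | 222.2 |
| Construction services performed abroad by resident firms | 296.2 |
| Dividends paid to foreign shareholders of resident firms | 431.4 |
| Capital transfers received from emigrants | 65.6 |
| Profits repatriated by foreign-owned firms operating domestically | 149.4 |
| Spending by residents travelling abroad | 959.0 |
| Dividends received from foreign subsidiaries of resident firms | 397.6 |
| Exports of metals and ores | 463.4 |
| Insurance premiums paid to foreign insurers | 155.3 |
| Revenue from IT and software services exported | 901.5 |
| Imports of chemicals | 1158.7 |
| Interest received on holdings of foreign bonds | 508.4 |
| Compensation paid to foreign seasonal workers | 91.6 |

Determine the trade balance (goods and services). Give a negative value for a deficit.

3787.3

Goods: -1158.7 + 4038.7 + 703.3 + 463.4 = 4046.7
Services: -959.0 + 296.2 - 155.3 + 901.5 - 342.8 = -259.4
Trade balance = 4046.7 + (-259.4) = 3787.3
(Excluded from the trade balance — financial account: sale of domestic government bonds to non-residents 1067.5, increase in resident deposits held at foreign banks 222.2; primary income: dividends paid to foreign shareholders of resident firms 431.4, profits repatriated by foreign-owned firms operating domestically 149.4, dividends received from foreign subsidiaries of resident firms 397.6, interest received on holdings of foreign bonds 508.4, compensation paid to foreign seasonal workers 91.6; capital account: capital transfers received from emigrants 65.6.)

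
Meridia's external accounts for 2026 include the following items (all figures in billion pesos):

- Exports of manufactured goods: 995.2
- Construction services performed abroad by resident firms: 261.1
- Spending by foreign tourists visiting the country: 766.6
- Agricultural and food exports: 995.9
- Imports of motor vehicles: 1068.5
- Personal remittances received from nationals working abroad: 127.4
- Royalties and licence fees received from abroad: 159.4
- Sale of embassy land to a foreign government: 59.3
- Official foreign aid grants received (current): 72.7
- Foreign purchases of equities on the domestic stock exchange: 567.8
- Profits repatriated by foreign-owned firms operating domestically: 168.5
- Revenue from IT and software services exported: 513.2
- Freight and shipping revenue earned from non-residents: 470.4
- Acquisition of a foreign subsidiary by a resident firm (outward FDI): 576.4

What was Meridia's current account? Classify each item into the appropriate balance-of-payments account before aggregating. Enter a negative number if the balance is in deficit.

3124.9

Goods: 995.2 - 1068.5 + 995.9 = 922.6
Services: 470.4 + 261.1 + 513.2 + 766.6 + 159.4 = 2170.7
Primary income: -168.5
Secondary income: 72.7 + 127.4 = 200.1
Current account = 922.6 + 2170.7 + (-168.5) + 200.1 = 3124.9
(Excluded from the current account — capital account: sale of embassy land to a foreign government 59.3; financial account: foreign purchases of equities on the domestic stock exchange 567.8, acquisition of a foreign subsidiary by a resident firm (outward FDI) 576.4.)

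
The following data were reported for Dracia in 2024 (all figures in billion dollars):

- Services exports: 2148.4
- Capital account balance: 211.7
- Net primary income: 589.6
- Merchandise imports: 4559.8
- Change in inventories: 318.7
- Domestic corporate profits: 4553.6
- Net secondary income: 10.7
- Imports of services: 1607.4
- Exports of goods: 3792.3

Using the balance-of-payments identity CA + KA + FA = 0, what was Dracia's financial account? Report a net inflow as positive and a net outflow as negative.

-585.5

Goods balance = 3792.3 - 4559.8 = -767.5
Services balance = 2148.4 - 1607.4 = 541.0
Trade balance (goods + services) = -767.5 + 541.0 = -226.5
Net primary income = 589.6
Net secondary income = 10.7
Current account = -226.5 + 589.6 + 10.7 = 373.8
Financial account = -(373.8 + 211.7) = -585.5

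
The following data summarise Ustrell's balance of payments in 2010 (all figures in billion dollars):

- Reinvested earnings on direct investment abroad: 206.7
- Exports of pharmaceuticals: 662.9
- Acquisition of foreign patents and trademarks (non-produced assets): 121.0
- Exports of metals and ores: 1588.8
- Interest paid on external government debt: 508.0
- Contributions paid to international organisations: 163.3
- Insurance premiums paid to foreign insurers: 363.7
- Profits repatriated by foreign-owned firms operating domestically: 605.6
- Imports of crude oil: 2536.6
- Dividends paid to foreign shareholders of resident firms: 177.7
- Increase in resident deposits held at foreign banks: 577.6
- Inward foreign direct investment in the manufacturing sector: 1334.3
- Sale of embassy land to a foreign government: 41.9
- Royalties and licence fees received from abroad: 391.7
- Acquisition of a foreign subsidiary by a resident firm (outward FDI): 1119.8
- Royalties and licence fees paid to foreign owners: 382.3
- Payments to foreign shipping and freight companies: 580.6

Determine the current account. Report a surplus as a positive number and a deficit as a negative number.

-2467.7

Goods: 662.9 - 2536.6 + 1588.8 = -284.9
Services: -382.3 - 363.7 - 580.6 + 391.7 = -934.9
Primary income: 206.7 - 508.0 - 605.6 - 177.7 = -1084.6
Secondary income: -163.3
Current account = (-284.9) + (-934.9) + (-1084.6) + (-163.3) = -2467.7
(Excluded from the current account — capital account: acquisition of foreign patents and trademarks (non-produced assets) 121.0, sale of embassy land to a foreign government 41.9; financial account: increase in resident deposits held at foreign banks 577.6, inward foreign direct investment in the manufacturing sector 1334.3, acquisition of a foreign subsidiary by a resident firm (outward FDI) 1119.8.)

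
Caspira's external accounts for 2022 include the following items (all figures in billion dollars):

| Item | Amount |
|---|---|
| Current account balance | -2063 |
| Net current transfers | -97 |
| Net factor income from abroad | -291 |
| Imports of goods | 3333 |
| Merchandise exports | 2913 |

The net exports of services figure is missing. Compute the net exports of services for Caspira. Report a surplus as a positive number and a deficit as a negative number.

-1255

Current account = goods balance + services balance + net primary income + net secondary income
Sum of the known components = -808
Net exports of services = CA - (known components) = -2063 - (-808) = -1255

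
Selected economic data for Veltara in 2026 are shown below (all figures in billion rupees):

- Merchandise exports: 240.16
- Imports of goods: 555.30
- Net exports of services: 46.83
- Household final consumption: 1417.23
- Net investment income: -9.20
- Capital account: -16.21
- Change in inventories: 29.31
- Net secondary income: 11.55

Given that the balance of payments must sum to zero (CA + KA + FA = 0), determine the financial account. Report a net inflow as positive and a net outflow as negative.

282.17

Goods balance = 240.16 - 555.30 = -315.14
Services balance = 46.83
Trade balance (goods + services) = -315.14 + 46.83 = -268.31
Net primary income = -9.20
Net secondary income = 11.55
Current account = -268.31 + (-9.20) + 11.55 = -265.96
Financial account = -(-265.96 + (-16.21)) = 282.17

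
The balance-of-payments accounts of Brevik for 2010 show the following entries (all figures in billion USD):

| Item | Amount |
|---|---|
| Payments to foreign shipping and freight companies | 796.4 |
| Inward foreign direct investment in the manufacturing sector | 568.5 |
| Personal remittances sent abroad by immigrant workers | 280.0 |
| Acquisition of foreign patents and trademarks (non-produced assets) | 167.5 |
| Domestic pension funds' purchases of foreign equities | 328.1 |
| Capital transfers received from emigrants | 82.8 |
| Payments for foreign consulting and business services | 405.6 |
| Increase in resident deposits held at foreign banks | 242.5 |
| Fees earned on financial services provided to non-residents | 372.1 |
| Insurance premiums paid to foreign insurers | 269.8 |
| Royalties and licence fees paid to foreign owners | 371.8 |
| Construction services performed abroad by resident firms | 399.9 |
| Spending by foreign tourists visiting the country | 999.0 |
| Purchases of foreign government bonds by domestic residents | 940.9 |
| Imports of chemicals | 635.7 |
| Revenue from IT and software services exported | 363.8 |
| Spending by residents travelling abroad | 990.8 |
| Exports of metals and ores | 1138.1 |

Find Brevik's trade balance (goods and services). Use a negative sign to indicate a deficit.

-197.2

Goods: -635.7 + 1138.1 = 502.4
Services: 363.8 - 990.8 - 405.6 + 399.9 - 269.8 - 796.4 - 371.8 + 999.0 + 372.1 = -699.6
Trade balance = 502.4 + (-699.6) = -197.2
(Excluded from the trade balance — financial account: inward foreign direct investment in the manufacturing sector 568.5, domestic pension funds' purchases of foreign equities 328.1, increase in resident deposits held at foreign banks 242.5, purchases of foreign government bonds by domestic residents 940.9; secondary income: personal remittances sent abroad by immigrant workers 280.0; capital account: acquisition of foreign patents and trademarks (non-produced assets) 167.5, capital transfers received from emigrants 82.8.)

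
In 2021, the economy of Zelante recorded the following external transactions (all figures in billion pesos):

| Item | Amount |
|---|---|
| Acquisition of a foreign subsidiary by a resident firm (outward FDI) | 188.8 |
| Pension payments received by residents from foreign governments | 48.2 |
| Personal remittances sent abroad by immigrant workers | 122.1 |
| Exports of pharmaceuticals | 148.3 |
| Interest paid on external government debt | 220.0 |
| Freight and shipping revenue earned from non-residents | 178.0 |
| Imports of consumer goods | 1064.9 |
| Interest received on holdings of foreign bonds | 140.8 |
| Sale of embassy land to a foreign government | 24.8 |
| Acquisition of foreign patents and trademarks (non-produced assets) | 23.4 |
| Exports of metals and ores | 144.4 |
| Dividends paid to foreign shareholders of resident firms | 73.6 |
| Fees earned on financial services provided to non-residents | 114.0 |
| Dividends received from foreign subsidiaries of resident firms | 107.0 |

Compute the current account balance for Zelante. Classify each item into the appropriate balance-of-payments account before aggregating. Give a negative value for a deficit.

-599.9

Goods: 148.3 + 144.4 - 1064.9 = -772.2
Services: 178.0 + 114.0 = 292.0
Primary income: -73.6 + 140.8 - 220.0 + 107.0 = -45.8
Secondary income: -122.1 + 48.2 = -73.9
Current account = (-772.2) + 292.0 + (-45.8) + (-73.9) = -599.9
(Excluded from the current account — financial account: acquisition of a foreign subsidiary by a resident firm (outward FDI) 188.8; capital account: sale of embassy land to a foreign government 24.8, acquisition of foreign patents and trademarks (non-produced assets) 23.4.)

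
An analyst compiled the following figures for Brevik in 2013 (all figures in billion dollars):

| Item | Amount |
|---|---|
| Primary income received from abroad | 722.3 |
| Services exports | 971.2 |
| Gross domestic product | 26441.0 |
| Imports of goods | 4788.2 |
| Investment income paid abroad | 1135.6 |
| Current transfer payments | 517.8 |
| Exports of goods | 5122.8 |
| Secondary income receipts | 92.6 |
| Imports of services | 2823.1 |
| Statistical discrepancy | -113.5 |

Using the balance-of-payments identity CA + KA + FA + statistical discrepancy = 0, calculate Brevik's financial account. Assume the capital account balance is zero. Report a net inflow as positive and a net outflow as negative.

2469.3

Goods balance = 5122.8 - 4788.2 = 334.6
Services balance = 971.2 - 2823.1 = -1851.9
Trade balance (goods + services) = 334.6 + (-1851.9) = -1517.3
Net primary income = 722.3 - 1135.6 = -413.3
Net secondary income = 92.6 - 517.8 = -425.2
Current account = -1517.3 + (-413.3) + (-425.2) = -2355.8
Financial account = -(-2355.8 + (-113.5)) = 2469.3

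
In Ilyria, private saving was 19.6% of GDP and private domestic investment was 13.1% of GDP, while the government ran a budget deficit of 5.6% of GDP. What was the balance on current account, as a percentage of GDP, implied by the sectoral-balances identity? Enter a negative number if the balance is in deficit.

By the sectoral-balances identity, CA = (S_private - I) + (T - G).
Private balance = 19.6 - 13.1 = 6.5
Government balance (T - G) = -5.6
CA = 6.5 + (-5.6) = 0.9

0.9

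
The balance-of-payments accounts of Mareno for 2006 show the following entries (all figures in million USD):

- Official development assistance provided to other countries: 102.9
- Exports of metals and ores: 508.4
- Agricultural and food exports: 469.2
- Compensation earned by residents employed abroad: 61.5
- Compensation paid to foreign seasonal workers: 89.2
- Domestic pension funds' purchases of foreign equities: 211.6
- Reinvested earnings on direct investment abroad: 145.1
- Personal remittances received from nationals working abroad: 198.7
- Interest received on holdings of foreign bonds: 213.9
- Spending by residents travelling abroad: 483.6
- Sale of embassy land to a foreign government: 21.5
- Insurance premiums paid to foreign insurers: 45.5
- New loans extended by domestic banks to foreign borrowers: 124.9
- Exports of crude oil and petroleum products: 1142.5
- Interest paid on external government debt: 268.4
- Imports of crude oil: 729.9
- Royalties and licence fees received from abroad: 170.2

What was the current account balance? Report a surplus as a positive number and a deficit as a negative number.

Goods: -729.9 + 469.2 + 1142.5 + 508.4 = 1390.2
Services: 170.2 - 483.6 - 45.5 = -358.9
Primary income: -268.4 - 89.2 + 145.1 + 213.9 + 61.5 = 62.9
Secondary income: 198.7 - 102.9 = 95.8
Current account = 1390.2 + (-358.9) + 62.9 + 95.8 = 1190.0
(Excluded from the current account — financial account: domestic pension funds' purchases of foreign equities 211.6, new loans extended by domestic banks to foreign borrowers 124.9; capital account: sale of embassy land to a foreign government 21.5.)

1190.0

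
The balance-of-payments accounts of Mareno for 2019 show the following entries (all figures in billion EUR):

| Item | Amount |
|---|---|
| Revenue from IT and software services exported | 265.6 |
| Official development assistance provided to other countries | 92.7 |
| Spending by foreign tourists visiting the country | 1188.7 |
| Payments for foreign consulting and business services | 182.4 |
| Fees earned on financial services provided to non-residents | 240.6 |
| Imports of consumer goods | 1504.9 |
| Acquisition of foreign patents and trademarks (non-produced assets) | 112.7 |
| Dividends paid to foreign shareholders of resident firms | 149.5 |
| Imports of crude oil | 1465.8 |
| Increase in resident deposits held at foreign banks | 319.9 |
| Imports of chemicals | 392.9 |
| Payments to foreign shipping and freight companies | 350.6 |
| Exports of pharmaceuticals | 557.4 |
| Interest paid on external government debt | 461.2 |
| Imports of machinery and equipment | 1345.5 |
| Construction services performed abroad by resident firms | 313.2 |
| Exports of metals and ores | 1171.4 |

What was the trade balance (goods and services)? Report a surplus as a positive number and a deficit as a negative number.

-1505.2

Goods: -392.9 + 557.4 + 1171.4 - 1345.5 - 1465.8 - 1504.9 = -2980.3
Services: 313.2 + 265.6 - 182.4 + 1188.7 + 240.6 - 350.6 = 1475.1
Trade balance = -2980.3 + 1475.1 = -1505.2
(Excluded from the trade balance — secondary income: official development assistance provided to other countries 92.7; capital account: acquisition of foreign patents and trademarks (non-produced assets) 112.7; primary income: dividends paid to foreign shareholders of resident firms 149.5, interest paid on external government debt 461.2; financial account: increase in resident deposits held at foreign banks 319.9.)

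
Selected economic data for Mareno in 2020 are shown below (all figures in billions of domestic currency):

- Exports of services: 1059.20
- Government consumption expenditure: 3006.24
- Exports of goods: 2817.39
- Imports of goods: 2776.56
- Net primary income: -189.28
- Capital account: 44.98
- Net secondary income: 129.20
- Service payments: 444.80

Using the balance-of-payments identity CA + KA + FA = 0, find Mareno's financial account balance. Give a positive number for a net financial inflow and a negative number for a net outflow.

-640.13

Goods balance = 2817.39 - 2776.56 = 40.83
Services balance = 1059.20 - 444.80 = 614.40
Trade balance (goods + services) = 40.83 + 614.40 = 655.23
Net primary income = -189.28
Net secondary income = 129.20
Current account = 655.23 + (-189.28) + 129.20 = 595.15
Financial account = -(595.15 + 44.98) = -640.13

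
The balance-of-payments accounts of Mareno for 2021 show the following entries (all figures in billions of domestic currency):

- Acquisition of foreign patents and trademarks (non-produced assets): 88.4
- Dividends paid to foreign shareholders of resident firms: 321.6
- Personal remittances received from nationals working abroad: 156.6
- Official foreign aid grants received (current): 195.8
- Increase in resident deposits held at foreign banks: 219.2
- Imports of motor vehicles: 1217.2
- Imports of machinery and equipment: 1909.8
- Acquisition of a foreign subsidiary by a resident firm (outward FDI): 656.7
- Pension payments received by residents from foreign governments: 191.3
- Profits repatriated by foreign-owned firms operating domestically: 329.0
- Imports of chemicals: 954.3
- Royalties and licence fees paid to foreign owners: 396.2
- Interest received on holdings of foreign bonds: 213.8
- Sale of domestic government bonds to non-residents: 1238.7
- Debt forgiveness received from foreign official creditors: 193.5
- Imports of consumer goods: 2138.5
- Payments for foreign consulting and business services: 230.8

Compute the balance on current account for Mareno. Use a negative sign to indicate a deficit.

Goods: -1217.2 - 2138.5 - 1909.8 - 954.3 = -6219.8
Services: -396.2 - 230.8 = -627.0
Primary income: 213.8 - 329.0 - 321.6 = -436.8
Secondary income: 191.3 + 156.6 + 195.8 = 543.7
Current account = (-6219.8) + (-627.0) + (-436.8) + 543.7 = -6739.9
(Excluded from the current account — capital account: acquisition of foreign patents and trademarks (non-produced assets) 88.4, debt forgiveness received from foreign official creditors 193.5; financial account: increase in resident deposits held at foreign banks 219.2, acquisition of a foreign subsidiary by a resident firm (outward FDI) 656.7, sale of domestic government bonds to non-residents 1238.7.)

-6739.9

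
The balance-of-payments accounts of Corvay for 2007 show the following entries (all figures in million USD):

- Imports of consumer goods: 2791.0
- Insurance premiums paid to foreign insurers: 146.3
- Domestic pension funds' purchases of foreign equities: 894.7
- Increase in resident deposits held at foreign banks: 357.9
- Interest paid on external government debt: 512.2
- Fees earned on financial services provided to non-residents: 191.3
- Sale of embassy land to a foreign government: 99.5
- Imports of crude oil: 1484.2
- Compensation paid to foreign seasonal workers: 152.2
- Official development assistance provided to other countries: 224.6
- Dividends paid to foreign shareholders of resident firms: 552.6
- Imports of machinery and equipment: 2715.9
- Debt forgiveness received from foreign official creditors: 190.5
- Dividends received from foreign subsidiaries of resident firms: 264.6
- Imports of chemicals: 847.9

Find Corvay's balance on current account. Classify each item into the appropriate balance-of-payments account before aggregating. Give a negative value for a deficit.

-8971.0

Goods: -1484.2 - 2791.0 - 847.9 - 2715.9 = -7839.0
Services: 191.3 - 146.3 = 45.0
Primary income: -512.2 + 264.6 - 552.6 - 152.2 = -952.4
Secondary income: -224.6
Current account = (-7839.0) + 45.0 + (-952.4) + (-224.6) = -8971.0
(Excluded from the current account — financial account: domestic pension funds' purchases of foreign equities 894.7, increase in resident deposits held at foreign banks 357.9; capital account: sale of embassy land to a foreign government 99.5, debt forgiveness received from foreign official creditors 190.5.)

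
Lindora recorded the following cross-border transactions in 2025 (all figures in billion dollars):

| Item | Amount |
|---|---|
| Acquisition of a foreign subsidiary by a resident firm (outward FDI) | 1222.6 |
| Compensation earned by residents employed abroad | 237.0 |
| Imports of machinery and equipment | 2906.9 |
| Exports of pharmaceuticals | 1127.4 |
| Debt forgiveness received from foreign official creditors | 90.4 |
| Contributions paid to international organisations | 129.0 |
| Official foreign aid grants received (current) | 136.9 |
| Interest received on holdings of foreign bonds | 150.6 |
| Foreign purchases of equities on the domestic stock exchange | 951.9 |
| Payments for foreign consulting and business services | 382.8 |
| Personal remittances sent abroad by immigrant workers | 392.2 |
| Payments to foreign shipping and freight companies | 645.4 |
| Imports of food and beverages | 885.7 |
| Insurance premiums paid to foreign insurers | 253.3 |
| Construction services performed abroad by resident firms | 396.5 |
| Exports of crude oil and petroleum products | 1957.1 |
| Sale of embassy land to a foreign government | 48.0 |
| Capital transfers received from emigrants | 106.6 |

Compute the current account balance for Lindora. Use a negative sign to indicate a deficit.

Goods: 1127.4 - 2906.9 - 885.7 + 1957.1 = -708.1
Services: -382.8 - 253.3 - 645.4 + 396.5 = -885.0
Primary income: 237.0 + 150.6 = 387.6
Secondary income: -392.2 + 136.9 - 129.0 = -384.3
Current account = (-708.1) + (-885.0) + 387.6 + (-384.3) = -1589.8
(Excluded from the current account — financial account: acquisition of a foreign subsidiary by a resident firm (outward FDI) 1222.6, foreign purchases of equities on the domestic stock exchange 951.9; capital account: debt forgiveness received from foreign official creditors 90.4, sale of embassy land to a foreign government 48.0, capital transfers received from emigrants 106.6.)

-1589.8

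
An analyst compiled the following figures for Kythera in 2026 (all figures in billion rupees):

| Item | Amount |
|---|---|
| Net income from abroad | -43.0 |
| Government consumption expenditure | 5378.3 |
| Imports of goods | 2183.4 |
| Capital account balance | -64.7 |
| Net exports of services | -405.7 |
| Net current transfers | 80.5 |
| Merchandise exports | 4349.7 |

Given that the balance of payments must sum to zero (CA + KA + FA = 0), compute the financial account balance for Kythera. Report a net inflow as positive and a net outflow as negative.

-1733.4

Goods balance = 4349.7 - 2183.4 = 2166.3
Services balance = -405.7
Trade balance (goods + services) = 2166.3 + (-405.7) = 1760.6
Net primary income = -43.0
Net secondary income = 80.5
Current account = 1760.6 + (-43.0) + 80.5 = 1798.1
Financial account = -(1798.1 + (-64.7)) = -1733.4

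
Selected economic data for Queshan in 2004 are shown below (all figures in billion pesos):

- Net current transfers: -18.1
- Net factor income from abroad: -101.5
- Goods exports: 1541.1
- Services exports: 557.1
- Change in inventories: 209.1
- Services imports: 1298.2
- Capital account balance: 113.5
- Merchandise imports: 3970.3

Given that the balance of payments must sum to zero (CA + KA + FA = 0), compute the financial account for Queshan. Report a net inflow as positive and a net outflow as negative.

Goods balance = 1541.1 - 3970.3 = -2429.2
Services balance = 557.1 - 1298.2 = -741.1
Trade balance (goods + services) = -2429.2 + (-741.1) = -3170.3
Net primary income = -101.5
Net secondary income = -18.1
Current account = -3170.3 + (-101.5) + (-18.1) = -3289.9
Financial account = -(-3289.9 + 113.5) = 3176.4

3176.4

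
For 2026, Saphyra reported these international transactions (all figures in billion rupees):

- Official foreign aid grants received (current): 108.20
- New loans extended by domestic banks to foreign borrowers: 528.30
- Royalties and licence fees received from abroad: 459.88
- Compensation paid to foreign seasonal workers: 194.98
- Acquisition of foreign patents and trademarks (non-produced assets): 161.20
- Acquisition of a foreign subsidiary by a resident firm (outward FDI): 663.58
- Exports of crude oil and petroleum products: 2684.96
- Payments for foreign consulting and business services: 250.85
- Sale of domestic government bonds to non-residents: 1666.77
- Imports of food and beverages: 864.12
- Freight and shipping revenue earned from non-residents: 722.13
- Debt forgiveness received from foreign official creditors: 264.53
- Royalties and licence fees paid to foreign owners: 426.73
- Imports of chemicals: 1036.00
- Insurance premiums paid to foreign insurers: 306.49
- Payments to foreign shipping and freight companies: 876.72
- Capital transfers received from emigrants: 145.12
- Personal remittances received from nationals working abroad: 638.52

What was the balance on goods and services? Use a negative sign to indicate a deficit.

Goods: 2684.96 - 864.12 - 1036.00 = 784.84
Services: 722.13 - 426.73 - 250.85 - 876.72 - 306.49 + 459.88 = -678.78
Trade balance = 784.84 + (-678.78) = 106.06
(Excluded from the trade balance — secondary income: official foreign aid grants received (current) 108.20, personal remittances received from nationals working abroad 638.52; financial account: new loans extended by domestic banks to foreign borrowers 528.30, acquisition of a foreign subsidiary by a resident firm (outward FDI) 663.58, sale of domestic government bonds to non-residents 1666.77; primary income: compensation paid to foreign seasonal workers 194.98; capital account: acquisition of foreign patents and trademarks (non-produced assets) 161.20, debt forgiveness received from foreign official creditors 264.53, capital transfers received from emigrants 145.12.)

106.06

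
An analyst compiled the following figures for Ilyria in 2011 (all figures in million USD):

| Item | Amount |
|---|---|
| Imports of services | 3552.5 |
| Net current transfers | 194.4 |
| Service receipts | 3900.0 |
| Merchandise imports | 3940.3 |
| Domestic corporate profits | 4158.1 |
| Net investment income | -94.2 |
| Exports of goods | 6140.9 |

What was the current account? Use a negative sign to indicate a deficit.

2648.3

Goods balance = 6140.9 - 3940.3 = 2200.6
Services balance = 3900.0 - 3552.5 = 347.5
Trade balance (goods + services) = 2200.6 + 347.5 = 2548.1
Net primary income = -94.2
Net secondary income = 194.4
Current account = 2548.1 + (-94.2) + 194.4 = 2648.3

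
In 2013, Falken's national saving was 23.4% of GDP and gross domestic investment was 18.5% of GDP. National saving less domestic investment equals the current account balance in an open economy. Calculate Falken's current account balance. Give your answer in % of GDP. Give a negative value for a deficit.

CA = S - I = 23.4 - 18.5 = 4.9

4.9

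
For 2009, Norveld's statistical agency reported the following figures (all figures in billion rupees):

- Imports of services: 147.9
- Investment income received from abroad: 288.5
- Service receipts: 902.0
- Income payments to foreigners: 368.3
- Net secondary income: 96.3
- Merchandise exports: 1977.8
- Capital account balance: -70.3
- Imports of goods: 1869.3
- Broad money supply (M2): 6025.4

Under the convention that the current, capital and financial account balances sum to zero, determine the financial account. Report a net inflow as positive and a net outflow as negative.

-808.8

Goods balance = 1977.8 - 1869.3 = 108.5
Services balance = 902.0 - 147.9 = 754.1
Trade balance (goods + services) = 108.5 + 754.1 = 862.6
Net primary income = 288.5 - 368.3 = -79.8
Net secondary income = 96.3
Current account = 862.6 + (-79.8) + 96.3 = 879.1
Financial account = -(879.1 + (-70.3)) = -808.8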